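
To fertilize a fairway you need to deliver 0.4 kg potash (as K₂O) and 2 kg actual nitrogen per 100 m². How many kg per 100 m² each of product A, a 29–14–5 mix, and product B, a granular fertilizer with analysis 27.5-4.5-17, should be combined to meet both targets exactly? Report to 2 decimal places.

6.47 kg product A, 0.45 kg product B

Per-100 m² balance (a = product A, b = product B):
K₂O: 0.05·a + 0.17·b = 0.4
N: 0.29·a + 0.275·b = 2
Eliminate b: (row1) − 0.17/0.275·(row2) → -0.129273·a = -0.836364, so a = 6.46976.
Then b = (2 − 0.29·6.46976) / 0.275 = 0.45007.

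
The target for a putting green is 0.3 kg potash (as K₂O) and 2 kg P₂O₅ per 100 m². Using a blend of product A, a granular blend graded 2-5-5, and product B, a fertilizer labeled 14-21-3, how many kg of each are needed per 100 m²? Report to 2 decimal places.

Per-100 m² balance (a = product A, b = product B):
K₂O: 0.05·a + 0.03·b = 0.3
P₂O₅: 0.05·a + 0.21·b = 2
Solving simultaneously: a = 0.333333, b = 9.44444.

0.33 kg product A, 9.44 kg product B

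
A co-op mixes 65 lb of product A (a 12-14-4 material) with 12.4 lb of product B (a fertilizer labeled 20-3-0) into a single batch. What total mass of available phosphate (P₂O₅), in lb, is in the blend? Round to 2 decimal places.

9.47 lb P₂O₅

P₂O₅ mass = 14%×65 + 3%×12.4 = 9.472 lb.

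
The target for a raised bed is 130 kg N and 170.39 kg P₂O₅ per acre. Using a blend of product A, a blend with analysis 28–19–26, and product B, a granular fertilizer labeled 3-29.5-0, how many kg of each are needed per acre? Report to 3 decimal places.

432.228 kg product A, 299.209 kg product B

Per-acre balance (a = product A, b = product B):
N: 0.28·a + 0.03·b = 130
P₂O₅: 0.19·a + 0.295·b = 170.39
Solving simultaneously: a = 432.2276, b = 299.2094.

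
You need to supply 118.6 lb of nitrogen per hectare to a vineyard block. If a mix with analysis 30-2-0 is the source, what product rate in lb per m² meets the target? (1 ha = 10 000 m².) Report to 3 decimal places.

Product per hectare = 118.6 / 30% = 395.333 lb.
Convert to per m²: 395.333 × 0.0001 = 0.0395333 lb.

0.040 lb of product per sq m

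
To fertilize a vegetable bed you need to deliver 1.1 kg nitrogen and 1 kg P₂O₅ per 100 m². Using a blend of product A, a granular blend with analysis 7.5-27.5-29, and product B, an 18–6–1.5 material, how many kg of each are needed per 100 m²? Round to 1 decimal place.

With a, b = kg per 100 m² of product A and product B:
N: 0.075·a + 0.18·b = 1.1
P₂O₅: 0.275·a + 0.06·b = 1
From row1: a = (1.1 − 0.18·b) / 0.075.
Into row2: 0.275·(1.1 − 0.18·b)/0.075 + 0.06·b = 1 → b = 5.05556, a = 2.53333.

2.5 kg product A, 5.1 kg product B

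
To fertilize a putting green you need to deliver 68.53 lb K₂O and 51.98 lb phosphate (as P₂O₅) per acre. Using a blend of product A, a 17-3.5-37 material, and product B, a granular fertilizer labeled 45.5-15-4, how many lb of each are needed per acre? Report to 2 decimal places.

151.58 lb product A, 311.17 lb product B

Let a = lb of product A, b = lb of product B (per acre).
K₂O: 0.37·a + 0.04·b = 68.53
P₂O₅: 0.035·a + 0.15·b = 51.98
Eliminate b: (row1) − 0.04/0.15·(row2) → 0.360667·a = 54.6687, so a = 151.577.
Then b = (51.98 − 0.035·151.577) / 0.15 = 311.165.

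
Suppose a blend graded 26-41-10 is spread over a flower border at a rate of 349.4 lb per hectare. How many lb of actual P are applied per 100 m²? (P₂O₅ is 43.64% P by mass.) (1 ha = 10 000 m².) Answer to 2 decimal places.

P₂O₅ per hectare = 349.4 × 41% = 143.254 lb.
Elemental P = 143.254 × 0.4364 = 62.516 lb per hectare.
Convert to per 100 m²: 62.516 × 0.01 = 0.62516 lb.

0.63 lb P per hundred sq m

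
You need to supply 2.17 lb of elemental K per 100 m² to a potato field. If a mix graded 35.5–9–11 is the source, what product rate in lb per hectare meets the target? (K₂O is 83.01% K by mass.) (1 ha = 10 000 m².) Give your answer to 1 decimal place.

2376.5 lb of product per hectare

As K₂O: 2.17 / 0.8301 = 2.61414 lb per 100 m².
Product per 100 m² = 2.61414 / 11% = 23.7649 lb.
Convert to per hectare: 23.7649 × 100 = 2376.49 lb.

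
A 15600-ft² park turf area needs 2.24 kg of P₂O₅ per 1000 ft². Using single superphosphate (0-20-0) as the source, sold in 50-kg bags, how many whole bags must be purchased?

Product per 1000 ft² = 2.24 / 20% = 11.2 kg.
Total product = 11.2 × 15600 / 1000 = 174.72 kg.
Bags = ⌈174.72 / 50⌉ = 4.

4 bags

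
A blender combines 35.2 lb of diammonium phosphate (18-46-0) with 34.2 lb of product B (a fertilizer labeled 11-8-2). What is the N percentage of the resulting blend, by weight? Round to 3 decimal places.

Total mass = 35.2 + 34.2 = 69.4 lb.
N mass = 18%×35.2 + 11%×34.2 = 10.098 lb.
% N = 10.098 / 69.4 = 14.5504%.

14.550% N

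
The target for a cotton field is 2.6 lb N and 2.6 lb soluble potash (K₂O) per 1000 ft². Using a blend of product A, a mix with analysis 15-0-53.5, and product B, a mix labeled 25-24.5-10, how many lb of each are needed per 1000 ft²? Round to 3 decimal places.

Let a = lb of product A, b = lb of product B (per 1000 ft²).
N: 0.15·a + 0.25·b = 2.6
K₂O: 0.535·a + 0.1·b = 2.6
From row1: a = (2.6 − 0.25·b) / 0.15.
Into row2: 0.535·(2.6 − 0.25·b)/0.15 + 0.1·b = 2.6 → b = 8.42947, a = 3.28421.

3.284 lb product A, 8.429 lb product B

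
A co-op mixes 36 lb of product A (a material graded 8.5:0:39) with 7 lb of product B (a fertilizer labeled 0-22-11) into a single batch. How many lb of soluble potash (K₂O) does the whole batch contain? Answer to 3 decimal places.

14.810 lb K₂O

K₂O mass = 39%×36 + 11%×7 = 14.81 lb.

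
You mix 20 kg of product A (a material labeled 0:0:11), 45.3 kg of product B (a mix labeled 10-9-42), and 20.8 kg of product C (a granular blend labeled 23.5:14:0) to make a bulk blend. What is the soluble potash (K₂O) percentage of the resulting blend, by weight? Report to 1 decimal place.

24.7% K₂O

Total mass = 20 + 45.3 + 20.8 = 86.1 kg.
K₂O mass = 11%×20 + 42%×45.3 + 0%×20.8 = 21.226 kg.
% K₂O = 21.226 / 86.1 = 24.6527%.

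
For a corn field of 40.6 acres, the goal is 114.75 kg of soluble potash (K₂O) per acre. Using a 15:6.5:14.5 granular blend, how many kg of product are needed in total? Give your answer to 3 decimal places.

32130.000 kg

Product per acre = 114.75 / 14.5% = 791.379 kg.
Total product = 791.379 × 40.6 = 32130 kg.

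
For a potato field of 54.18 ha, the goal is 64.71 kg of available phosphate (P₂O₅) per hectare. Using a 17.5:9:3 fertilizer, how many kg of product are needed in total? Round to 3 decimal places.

38955.420 kg

Product per hectare = 64.71 / 9% = 719 kg.
Total product = 719 × 54.18 = 38955.42 kg.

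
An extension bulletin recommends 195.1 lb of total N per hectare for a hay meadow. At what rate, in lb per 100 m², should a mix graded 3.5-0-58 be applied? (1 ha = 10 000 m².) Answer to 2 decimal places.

55.74 lb of product per hundred sq m

Product per hectare = 195.1 / 3.5% = 5574.29 lb.
Convert to per 100 m²: 5574.29 × 0.01 = 55.7429 lb.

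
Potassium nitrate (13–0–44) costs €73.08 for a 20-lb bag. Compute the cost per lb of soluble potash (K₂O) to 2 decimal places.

K₂O in bag = 20 × 44% = 8.8 lb.
Cost per lb K₂O = €73.08 / 8.8 = €8.3045.

€8.30 per lb K₂O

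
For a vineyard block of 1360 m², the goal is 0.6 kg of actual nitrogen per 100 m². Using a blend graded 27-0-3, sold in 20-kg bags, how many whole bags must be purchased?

2 bags

Product per 100 m² = 0.6 / 27% = 2.22222 kg.
Total product = 2.22222 × 1360 / 100 = 30.2222 kg.
Bags = ⌈30.2222 / 20⌉ = 2.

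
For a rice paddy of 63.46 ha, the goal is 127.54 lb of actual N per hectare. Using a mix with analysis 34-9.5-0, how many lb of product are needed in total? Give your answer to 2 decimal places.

Product per hectare = 127.54 / 34% = 375.118 lb.
Total product = 375.118 × 63.46 = 23804.966 lb.

23804.97 lb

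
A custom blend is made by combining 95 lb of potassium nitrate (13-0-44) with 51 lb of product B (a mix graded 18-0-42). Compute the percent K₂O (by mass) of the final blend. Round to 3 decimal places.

Total mass = 95 + 51 = 146 lb.
K₂O mass = 44%×95 + 42%×51 = 63.22 lb.
% K₂O = 63.22 / 146 = 43.3014%.

43.301% K₂O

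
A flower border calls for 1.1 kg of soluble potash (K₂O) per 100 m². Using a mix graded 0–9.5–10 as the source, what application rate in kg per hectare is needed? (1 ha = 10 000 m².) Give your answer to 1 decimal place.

1100.0 kg of product per hectare

Product per 100 m² = 1.1 / 10% = 11 kg.
Convert to per hectare: 11 × 100 = 1100 kg.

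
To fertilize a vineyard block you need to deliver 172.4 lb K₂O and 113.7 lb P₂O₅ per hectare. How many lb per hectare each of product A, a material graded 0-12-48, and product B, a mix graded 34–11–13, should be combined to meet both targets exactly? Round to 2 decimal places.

112.45 lb product A, 910.97 lb product B

With a, b = lb per hectare of product A and product B:
K₂O: 0.48·a + 0.13·b = 172.4
P₂O₅: 0.12·a + 0.11·b = 113.7
Eliminate a: (row1) − 0.48/0.12·(row2) → -0.31·b = -282.4, so b = 910.968.
Back-substitute: a = (172.4 − 0.13·910.968) / 0.48 = 112.446.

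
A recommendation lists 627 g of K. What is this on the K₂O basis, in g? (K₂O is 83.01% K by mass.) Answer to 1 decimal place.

K₂O = 627 / 0.8301 = 755.331 g.

755.3 g K₂O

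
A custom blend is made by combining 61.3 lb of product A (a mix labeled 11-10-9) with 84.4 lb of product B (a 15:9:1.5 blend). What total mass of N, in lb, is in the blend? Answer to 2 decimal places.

19.40 lb N

N mass = 11%×61.3 + 15%×84.4 = 19.403 lb.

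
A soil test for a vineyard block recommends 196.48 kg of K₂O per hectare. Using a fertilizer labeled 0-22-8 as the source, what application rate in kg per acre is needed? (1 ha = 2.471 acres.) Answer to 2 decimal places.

993.93 kg of product per acre

Product per hectare = 196.48 / 8% = 2456 kg.
Convert to per acre: 2456 × 0.404694 = 993.9296 kg.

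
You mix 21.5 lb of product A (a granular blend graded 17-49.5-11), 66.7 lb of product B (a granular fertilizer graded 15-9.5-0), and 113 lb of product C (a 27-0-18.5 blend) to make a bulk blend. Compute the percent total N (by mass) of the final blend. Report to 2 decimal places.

Total mass = 21.5 + 66.7 + 113 = 201.2 lb.
N mass = 17%×21.5 + 15%×66.7 + 27%×113 = 44.17 lb.
% N = 44.17 / 201.2 = 21.9533%.

21.95% N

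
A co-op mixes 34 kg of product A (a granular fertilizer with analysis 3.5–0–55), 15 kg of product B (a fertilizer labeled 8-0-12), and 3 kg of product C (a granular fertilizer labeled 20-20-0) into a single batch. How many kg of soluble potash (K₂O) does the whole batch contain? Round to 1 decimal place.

K₂O mass = 55%×34 + 12%×15 + 0%×3 = 20.5 kg.

20.5 kg K₂O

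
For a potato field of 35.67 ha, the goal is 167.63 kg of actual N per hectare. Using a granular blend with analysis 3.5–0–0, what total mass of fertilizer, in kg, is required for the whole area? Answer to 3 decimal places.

Product per hectare = 167.63 / 3.5% = 4789.43 kg.
Total product = 4789.43 × 35.67 = 170838.9171 kg.

170838.917 kg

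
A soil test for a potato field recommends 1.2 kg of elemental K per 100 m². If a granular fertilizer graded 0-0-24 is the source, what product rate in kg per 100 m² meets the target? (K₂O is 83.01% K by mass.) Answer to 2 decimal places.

6.02 kg of product per hundred sq m

As K₂O: 1.2 / 0.8301 = 1.44561 kg per 100 m².
Product per 100 m² = 1.44561 / 24% = 6.02337 kg.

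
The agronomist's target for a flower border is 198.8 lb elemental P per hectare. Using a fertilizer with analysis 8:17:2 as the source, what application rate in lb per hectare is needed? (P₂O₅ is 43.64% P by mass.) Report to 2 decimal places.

2679.68 lb of product per hectare

As P₂O₅: 198.8 / 0.4364 = 455.545 lb per hectare.
Product per hectare = 455.545 / 17% = 2679.679 lb.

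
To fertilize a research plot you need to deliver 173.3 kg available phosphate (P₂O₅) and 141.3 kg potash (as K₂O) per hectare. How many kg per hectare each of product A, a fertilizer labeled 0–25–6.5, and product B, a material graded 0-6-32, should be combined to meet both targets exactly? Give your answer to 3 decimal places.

617.319 kg product A, 316.170 kg product B

With a, b = kg per hectare of product A and product B:
P₂O₅: 0.25·a + 0.06·b = 173.3
K₂O: 0.065·a + 0.32·b = 141.3
Eliminate a: (row1) − 0.25/0.065·(row2) → -1.17077·b = -370.162, so b = 316.1695.
Back-substitute: a = (173.3 − 0.06·316.1695) / 0.25 = 617.3193.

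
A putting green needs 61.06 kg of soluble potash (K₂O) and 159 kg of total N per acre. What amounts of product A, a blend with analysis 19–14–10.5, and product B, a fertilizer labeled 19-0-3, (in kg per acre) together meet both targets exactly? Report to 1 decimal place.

With a, b = kg per acre of product A and product B:
K₂O: 0.105·a + 0.03·b = 61.06
N: 0.19·a + 0.19·b = 159
Eliminate a: (row1) − 0.105/0.19·(row2) → -0.075·b = -26.8084, so b = 357.446.
Back-substitute: a = (61.06 − 0.03·357.446) / 0.105 = 479.396.

479.4 kg product A, 357.4 kg product B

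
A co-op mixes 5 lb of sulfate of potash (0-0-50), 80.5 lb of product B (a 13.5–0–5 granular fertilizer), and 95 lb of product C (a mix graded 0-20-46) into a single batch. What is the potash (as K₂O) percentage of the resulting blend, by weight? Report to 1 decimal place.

27.8% K₂O

Total mass = 5 + 80.5 + 95 = 180.5 lb.
K₂O mass = 50%×5 + 5%×80.5 + 46%×95 = 50.225 lb.
% K₂O = 50.225 / 180.5 = 27.8255%.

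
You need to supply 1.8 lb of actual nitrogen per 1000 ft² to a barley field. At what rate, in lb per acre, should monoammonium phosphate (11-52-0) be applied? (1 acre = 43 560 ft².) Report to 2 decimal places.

712.80 lb of product per acre

Product per 1000 ft² = 1.8 / 11% = 16.3636 lb.
Convert to per acre: 16.3636 × 43.56 = 712.8 lb.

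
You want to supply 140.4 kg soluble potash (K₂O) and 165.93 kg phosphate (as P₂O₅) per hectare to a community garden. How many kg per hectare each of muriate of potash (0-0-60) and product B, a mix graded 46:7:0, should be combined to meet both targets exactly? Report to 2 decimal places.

Per-hectare balance (a = muriate of potash, b = product B):
K₂O: 0.6·a + 0·b = 140.4
P₂O₅: 0·a + 0.07·b = 165.93
Solving simultaneously: a = 234, b = 2370.429.

234.00 kg muriate of potash, 2370.43 kg product B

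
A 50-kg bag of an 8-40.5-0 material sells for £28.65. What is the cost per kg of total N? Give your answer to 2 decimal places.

£7.16 per kg N

N in bag = 50 × 8% = 4 kg.
Cost per kg N = £28.65 / 4 = £7.1625.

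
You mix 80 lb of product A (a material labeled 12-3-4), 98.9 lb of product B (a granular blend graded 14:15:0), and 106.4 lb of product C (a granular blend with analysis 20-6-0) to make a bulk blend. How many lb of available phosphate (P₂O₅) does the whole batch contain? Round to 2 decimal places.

P₂O₅ mass = 3%×80 + 15%×98.9 + 6%×106.4 = 23.619 lb.

23.62 lb P₂O₅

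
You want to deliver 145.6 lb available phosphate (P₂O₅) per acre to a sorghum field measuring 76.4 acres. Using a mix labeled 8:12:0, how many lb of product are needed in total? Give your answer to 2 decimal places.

92698.67 lb

Product per acre = 145.6 / 12% = 1213.33 lb.
Total product = 1213.33 × 76.4 = 92698.667 lb.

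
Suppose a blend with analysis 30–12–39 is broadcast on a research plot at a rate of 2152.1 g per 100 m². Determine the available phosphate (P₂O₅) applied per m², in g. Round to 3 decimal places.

2.583 g P₂O₅ per sq m

P₂O₅ per 100 m² = 2152.1 × 12% = 258.252 g.
Convert to per m²: 258.252 × 0.01 = 2.58252 g.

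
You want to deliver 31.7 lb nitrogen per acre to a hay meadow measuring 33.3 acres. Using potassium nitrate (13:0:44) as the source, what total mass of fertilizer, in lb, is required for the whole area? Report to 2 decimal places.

8120.08 lb

Product per acre = 31.7 / 13% = 243.846 lb.
Total product = 243.846 × 33.3 = 8120.077 lb.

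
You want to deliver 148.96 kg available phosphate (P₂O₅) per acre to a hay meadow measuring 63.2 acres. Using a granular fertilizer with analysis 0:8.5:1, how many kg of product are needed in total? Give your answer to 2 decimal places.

Product per acre = 148.96 / 8.5% = 1752.47 kg.
Total product = 1752.47 × 63.2 = 110756.141 kg.

110756.14 kg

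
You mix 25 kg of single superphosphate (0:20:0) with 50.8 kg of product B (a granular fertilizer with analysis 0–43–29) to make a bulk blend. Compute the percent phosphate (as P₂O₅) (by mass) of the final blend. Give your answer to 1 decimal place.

35.4% P₂O₅

Total mass = 25 + 50.8 = 75.8 kg.
P₂O₅ mass = 20%×25 + 43%×50.8 = 26.844 kg.
% P₂O₅ = 26.844 / 75.8 = 35.4142%.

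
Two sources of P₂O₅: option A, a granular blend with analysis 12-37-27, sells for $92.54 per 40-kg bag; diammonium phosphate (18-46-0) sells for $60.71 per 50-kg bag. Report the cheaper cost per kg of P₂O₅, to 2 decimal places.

$2.64 per kg P₂O₅ (diammonium phosphate)

option A: P₂O₅ per bag = 40 × 37% = 14.8 kg; cost = 92.54 / 14.8 = $6.2527/kg P₂O₅.
diammonium phosphate: P₂O₅ per bag = 50 × 46% = 23 kg; cost = 60.71 / 23 = $2.6396/kg P₂O₅.
diammonium phosphate is cheaper.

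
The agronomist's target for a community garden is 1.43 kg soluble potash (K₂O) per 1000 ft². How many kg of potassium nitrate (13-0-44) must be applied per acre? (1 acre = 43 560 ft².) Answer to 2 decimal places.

Product per 1000 ft² = 1.43 / 44% = 3.25 kg.
Convert to per acre: 3.25 × 43.56 = 141.57 kg.

141.57 kg of product per acre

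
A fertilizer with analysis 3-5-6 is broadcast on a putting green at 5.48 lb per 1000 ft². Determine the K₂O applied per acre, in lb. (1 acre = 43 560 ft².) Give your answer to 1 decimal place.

K₂O per 1000 ft² = 5.48 × 6% = 0.3288 lb.
Convert to per acre: 0.3288 × 43.56 = 14.3225 lb.

14.3 lb K₂O per acre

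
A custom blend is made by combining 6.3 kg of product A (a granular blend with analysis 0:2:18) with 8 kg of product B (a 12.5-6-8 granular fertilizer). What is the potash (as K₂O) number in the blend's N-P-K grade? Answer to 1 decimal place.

Total mass = 6.3 + 8 = 14.3 kg.
K₂O mass = 18%×6.3 + 8%×8 = 1.774 kg.
% K₂O = 1.774 / 14.3 = 12.4056%.

12.4% K₂O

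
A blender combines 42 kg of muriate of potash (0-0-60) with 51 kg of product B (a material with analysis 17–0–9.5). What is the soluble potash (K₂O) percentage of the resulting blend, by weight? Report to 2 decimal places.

Total mass = 42 + 51 = 93 kg.
K₂O mass = 60%×42 + 9.5%×51 = 30.045 kg.
% K₂O = 30.045 / 93 = 32.3065%.

32.31% K₂O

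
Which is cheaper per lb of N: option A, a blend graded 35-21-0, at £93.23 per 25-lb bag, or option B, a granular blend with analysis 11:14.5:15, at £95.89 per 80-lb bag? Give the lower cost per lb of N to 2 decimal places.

£10.65 per lb N (option A)

option A: N per bag = 25 × 35% = 8.75 lb; cost = 93.23 / 8.75 = £10.6549/lb N.
option B: N per bag = 80 × 11% = 8.8 lb; cost = 95.89 / 8.8 = £10.8966/lb N.
option A is cheaper.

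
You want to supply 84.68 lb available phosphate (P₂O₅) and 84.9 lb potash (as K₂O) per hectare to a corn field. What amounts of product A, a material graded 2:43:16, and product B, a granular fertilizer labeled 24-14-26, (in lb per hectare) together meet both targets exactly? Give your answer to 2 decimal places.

113.32 lb product A, 256.80 lb product B

Per-hectare balance (a = product A, b = product B):
P₂O₅: 0.43·a + 0.14·b = 84.68
K₂O: 0.16·a + 0.26·b = 84.9
From row1: a = (84.68 − 0.14·b) / 0.43.
Into row2: 0.16·(84.68 − 0.14·b)/0.43 + 0.26·b = 84.9 → b = 256.803, a = 113.3199.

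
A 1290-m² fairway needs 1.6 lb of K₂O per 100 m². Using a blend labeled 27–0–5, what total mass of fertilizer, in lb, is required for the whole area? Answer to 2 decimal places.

Product per 100 m² = 1.6 / 5% = 32 lb.
Total product = 32 × 1290 / 100 = 412.8 lb.

412.80 lb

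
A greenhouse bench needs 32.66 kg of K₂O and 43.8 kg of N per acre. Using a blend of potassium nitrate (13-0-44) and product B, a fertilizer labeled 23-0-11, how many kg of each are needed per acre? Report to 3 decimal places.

With a, b = kg per acre of potassium nitrate and product B:
K₂O: 0.44·a + 0.11·b = 32.66
N: 0.13·a + 0.23·b = 43.8
Eliminate a: (row1) − 0.44/0.13·(row2) → -0.668462·b = -115.586, so b = 172.9137.
Back-substitute: a = (32.66 − 0.11·172.9137) / 0.44 = 30.9988.

30.999 kg potassium nitrate, 172.914 kg product B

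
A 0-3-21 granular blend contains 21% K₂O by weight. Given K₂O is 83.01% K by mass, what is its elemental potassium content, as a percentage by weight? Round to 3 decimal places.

%K = 21 × 0.8301 = 17.4321%.

17.432% K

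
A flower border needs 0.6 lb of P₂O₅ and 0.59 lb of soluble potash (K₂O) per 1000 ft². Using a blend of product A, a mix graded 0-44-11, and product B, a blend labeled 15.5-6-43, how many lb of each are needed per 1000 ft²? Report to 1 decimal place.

1.2 lb product A, 1.1 lb product B

Let a = lb of product A, b = lb of product B (per 1000 ft²).
P₂O₅: 0.44·a + 0.06·b = 0.6
K₂O: 0.11·a + 0.43·b = 0.59
Solving simultaneously: a = 1.21906, b = 1.06024.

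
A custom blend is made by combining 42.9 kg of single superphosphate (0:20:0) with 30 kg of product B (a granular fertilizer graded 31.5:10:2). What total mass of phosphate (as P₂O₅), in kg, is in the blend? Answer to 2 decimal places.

11.58 kg P₂O₅

P₂O₅ mass = 20%×42.9 + 10%×30 = 11.58 kg.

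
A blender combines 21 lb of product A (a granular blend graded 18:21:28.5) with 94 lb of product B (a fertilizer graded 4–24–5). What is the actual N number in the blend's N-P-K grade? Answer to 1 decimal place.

Total mass = 21 + 94 = 115 lb.
N mass = 18%×21 + 4%×94 = 7.54 lb.
% N = 7.54 / 115 = 6.55652%.

6.6% N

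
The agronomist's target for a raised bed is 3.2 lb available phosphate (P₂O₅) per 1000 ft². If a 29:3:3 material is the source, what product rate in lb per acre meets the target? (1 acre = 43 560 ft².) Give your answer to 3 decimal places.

Product per 1000 ft² = 3.2 / 3% = 106.667 lb.
Convert to per acre: 106.667 × 43.56 = 4646.4 lb.

4646.400 lb of product per acre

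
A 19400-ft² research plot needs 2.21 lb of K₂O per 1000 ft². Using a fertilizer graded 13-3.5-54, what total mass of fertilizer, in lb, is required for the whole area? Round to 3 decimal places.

79.396 lb

Product per 1000 ft² = 2.21 / 54% = 4.09259 lb.
Total product = 4.09259 × 19400 / 1000 = 79.3963 lb.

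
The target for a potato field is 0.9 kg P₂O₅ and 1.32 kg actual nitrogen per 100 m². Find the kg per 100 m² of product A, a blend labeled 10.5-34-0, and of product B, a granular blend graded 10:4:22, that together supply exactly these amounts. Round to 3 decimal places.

Let a = kg of product A, b = kg of product B (per 100 m²).
P₂O₅: 0.34·a + 0.04·b = 0.9
N: 0.105·a + 0.1·b = 1.32
From row1: a = (0.9 − 0.04·b) / 0.34.
Into row2: 0.105·(0.9 − 0.04·b)/0.34 + 0.1·b = 1.32 → b = 11.8893, a = 1.24832.

1.248 kg product A, 11.889 kg product B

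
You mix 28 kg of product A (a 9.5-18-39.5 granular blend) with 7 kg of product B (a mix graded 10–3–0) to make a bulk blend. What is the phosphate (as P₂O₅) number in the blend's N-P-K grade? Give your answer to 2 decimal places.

15.00% P₂O₅

Total mass = 28 + 7 = 35 kg.
P₂O₅ mass = 18%×28 + 3%×7 = 5.25 kg.
% P₂O₅ = 5.25 / 35 = 15%.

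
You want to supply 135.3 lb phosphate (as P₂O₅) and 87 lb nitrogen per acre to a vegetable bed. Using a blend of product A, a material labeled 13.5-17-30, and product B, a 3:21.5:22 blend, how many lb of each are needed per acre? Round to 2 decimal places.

Per-acre balance (a = product A, b = product B):
P₂O₅: 0.17·a + 0.215·b = 135.3
N: 0.135·a + 0.03·b = 87
Eliminate b: (row1) − 0.215/0.03·(row2) → -0.7975·a = -488.2, so a = 612.163.
Then b = (87 − 0.135·612.163) / 0.03 = 145.266.

612.16 lb product A, 145.27 lb product B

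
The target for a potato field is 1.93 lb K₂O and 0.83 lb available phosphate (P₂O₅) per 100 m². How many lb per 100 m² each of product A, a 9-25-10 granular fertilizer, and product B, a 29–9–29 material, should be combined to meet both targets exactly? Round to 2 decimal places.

1.06 lb product A, 6.29 lb product B

Let a = lb of product A, b = lb of product B (per 100 m²).
K₂O: 0.1·a + 0.29·b = 1.93
P₂O₅: 0.25·a + 0.09·b = 0.83
Eliminate b: (row1) − 0.29/0.09·(row2) → -0.705556·a = -0.744444, so a = 1.05512.
Then b = (0.83 − 0.25·1.05512) / 0.09 = 6.29134.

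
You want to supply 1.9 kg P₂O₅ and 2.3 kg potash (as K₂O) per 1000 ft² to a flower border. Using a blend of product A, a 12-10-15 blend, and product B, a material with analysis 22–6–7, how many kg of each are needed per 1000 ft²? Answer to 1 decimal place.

Let a = kg of product A, b = kg of product B (per 1000 ft²).
P₂O₅: 0.1·a + 0.06·b = 1.9
K₂O: 0.15·a + 0.07·b = 2.3
Eliminate a: (row1) − 0.1/0.15·(row2) → 0.0133333·b = 0.366667, so b = 27.5.
Back-substitute: a = (1.9 − 0.06·27.5) / 0.1 = 2.5.

2.5 kg product A, 27.5 kg product B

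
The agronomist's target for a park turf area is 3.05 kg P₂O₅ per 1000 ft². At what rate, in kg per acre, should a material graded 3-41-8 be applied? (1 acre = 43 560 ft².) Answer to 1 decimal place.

Product per 1000 ft² = 3.05 / 41% = 7.43902 kg.
Convert to per acre: 7.43902 × 43.56 = 324.044 kg.

324.0 kg of product per acre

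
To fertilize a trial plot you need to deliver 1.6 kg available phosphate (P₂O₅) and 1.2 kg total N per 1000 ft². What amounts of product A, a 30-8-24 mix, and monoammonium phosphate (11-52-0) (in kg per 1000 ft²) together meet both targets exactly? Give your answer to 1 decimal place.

3.0 kg product A, 2.6 kg monoammonium phosphate

Let a = kg of product A, b = kg of monoammonium phosphate (per 1000 ft²).
P₂O₅: 0.08·a + 0.52·b = 1.6
N: 0.3·a + 0.11·b = 1.2
Eliminate b: (row1) − 0.52/0.11·(row2) → -1.33818·a = -4.07273, so a = 3.04348.
Then b = (1.2 − 0.3·3.04348) / 0.11 = 2.6087.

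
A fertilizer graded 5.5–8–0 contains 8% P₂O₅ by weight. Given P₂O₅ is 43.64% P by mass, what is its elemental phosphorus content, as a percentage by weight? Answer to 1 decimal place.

3.5% P

%P = 8 × 0.4364 = 3.4912%.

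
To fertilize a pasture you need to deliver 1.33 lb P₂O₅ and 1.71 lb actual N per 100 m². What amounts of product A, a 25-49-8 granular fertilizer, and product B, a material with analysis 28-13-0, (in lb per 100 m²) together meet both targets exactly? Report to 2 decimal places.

1.43 lb product A, 4.83 lb product B

With a, b = lb per 100 m² of product A and product B:
P₂O₅: 0.49·a + 0.13·b = 1.33
N: 0.25·a + 0.28·b = 1.71
Eliminate b: (row1) − 0.13/0.28·(row2) → 0.373929·a = 0.536071, so a = 1.43362.
Then b = (1.71 − 0.25·1.43362) / 0.28 = 4.82713.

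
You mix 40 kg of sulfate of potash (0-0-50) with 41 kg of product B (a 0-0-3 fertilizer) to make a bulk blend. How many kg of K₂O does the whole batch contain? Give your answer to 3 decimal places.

21.230 kg K₂O

K₂O mass = 50%×40 + 3%×41 = 21.23 kg.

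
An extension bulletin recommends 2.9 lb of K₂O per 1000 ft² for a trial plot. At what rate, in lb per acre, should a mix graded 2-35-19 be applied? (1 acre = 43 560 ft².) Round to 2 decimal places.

Product per 1000 ft² = 2.9 / 19% = 15.2632 lb.
Convert to per acre: 15.2632 × 43.56 = 664.863 lb.

664.86 lb of product per acre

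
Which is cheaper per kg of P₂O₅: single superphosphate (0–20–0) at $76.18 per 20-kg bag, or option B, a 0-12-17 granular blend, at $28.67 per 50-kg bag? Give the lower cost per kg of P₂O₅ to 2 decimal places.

$4.78 per kg P₂O₅ (option B)

single superphosphate: P₂O₅ per bag = 20 × 20% = 4 kg; cost = 76.18 / 4 = $19.0450/kg P₂O₅.
option B: P₂O₅ per bag = 50 × 12% = 6 kg; cost = 28.67 / 6 = $4.7783/kg P₂O₅.
option B is cheaper.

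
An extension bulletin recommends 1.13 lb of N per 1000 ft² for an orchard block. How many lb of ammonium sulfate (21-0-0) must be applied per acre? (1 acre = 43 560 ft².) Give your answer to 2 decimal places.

Product per 1000 ft² = 1.13 / 21% = 5.38095 lb.
Convert to per acre: 5.38095 × 43.56 = 234.394 lb.

234.39 lb of product per acre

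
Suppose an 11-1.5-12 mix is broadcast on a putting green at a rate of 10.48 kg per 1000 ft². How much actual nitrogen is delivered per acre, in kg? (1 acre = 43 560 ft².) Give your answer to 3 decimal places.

50.216 kg N per acre

nitrogen per 1000 ft² = 10.48 × 11% = 1.1528 kg.
Convert to per acre: 1.1528 × 43.56 = 50.21597 kg.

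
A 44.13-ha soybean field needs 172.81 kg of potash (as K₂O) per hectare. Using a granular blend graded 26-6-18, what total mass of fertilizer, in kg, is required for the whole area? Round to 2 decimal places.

42367.25 kg

Product per hectare = 172.81 / 18% = 960.056 kg.
Total product = 960.056 × 44.13 = 42367.252 kg.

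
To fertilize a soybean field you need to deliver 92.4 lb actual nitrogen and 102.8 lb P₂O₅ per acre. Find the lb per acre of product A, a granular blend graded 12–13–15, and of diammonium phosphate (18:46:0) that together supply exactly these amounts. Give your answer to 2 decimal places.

754.72 lb product A, 10.19 lb diammonium phosphate

Let a = lb of product A, b = lb of diammonium phosphate (per acre).
N: 0.12·a + 0.18·b = 92.4
P₂O₅: 0.13·a + 0.46·b = 102.8
Eliminate b: (row1) − 0.18/0.46·(row2) → 0.0691304·a = 52.1739, so a = 754.717.
Then b = (102.8 − 0.13·754.717) / 0.46 = 10.1887.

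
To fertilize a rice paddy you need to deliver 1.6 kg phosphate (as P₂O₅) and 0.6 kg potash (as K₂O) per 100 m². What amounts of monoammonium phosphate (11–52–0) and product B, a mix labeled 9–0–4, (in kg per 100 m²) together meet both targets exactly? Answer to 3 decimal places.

3.077 kg monoammonium phosphate, 15.000 kg product B

Let a = kg of monoammonium phosphate, b = kg of product B (per 100 m²).
P₂O₅: 0.52·a + 0·b = 1.6
K₂O: 0·a + 0.04·b = 0.6
Solving simultaneously: a = 3.07692, b = 15.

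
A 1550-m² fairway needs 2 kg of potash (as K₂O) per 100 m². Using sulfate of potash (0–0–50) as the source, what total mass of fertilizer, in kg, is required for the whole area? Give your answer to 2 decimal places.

Product per 100 m² = 2 / 50% = 4 kg.
Total product = 4 × 1550 / 100 = 62 kg.

62.00 kg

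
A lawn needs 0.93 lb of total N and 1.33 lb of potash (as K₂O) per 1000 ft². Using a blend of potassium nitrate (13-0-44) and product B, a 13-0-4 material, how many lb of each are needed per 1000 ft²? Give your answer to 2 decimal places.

Let a = lb of potassium nitrate, b = lb of product B (per 1000 ft²).
N: 0.13·a + 0.13·b = 0.93
K₂O: 0.44·a + 0.04·b = 1.33
Eliminate a: (row1) − 0.13/0.44·(row2) → 0.118182·b = 0.537045, so b = 4.54423.
Back-substitute: a = (0.93 − 0.13·4.54423) / 0.13 = 2.60962.

2.61 lb potassium nitrate, 4.54 lb product B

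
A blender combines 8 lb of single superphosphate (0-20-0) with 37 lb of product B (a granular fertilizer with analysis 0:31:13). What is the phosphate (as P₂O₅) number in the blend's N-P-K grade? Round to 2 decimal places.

Total mass = 8 + 37 = 45 lb.
P₂O₅ mass = 20%×8 + 31%×37 = 13.07 lb.
% P₂O₅ = 13.07 / 45 = 29.0444%.

29.04% P₂O₅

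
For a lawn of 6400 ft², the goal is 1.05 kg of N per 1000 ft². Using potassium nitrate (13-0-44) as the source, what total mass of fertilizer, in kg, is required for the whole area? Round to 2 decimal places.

51.69 kg

Product per 1000 ft² = 1.05 / 13% = 8.07692 kg.
Total product = 8.07692 × 6400 / 1000 = 51.6923 kg.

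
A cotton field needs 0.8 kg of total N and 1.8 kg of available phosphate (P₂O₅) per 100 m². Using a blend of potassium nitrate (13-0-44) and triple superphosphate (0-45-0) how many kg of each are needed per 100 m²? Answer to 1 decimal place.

6.2 kg potassium nitrate, 4.0 kg triple superphosphate

Let a = kg of potassium nitrate, b = kg of triple superphosphate (per 100 m²).
N: 0.13·a + 0·b = 0.8
P₂O₅: 0·a + 0.45·b = 1.8
Solving simultaneously: a = 6.15385, b = 4.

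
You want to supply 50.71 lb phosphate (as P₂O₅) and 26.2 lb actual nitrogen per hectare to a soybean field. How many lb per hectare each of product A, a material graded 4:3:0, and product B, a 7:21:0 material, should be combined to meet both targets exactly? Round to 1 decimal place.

Let a = lb of product A, b = lb of product B (per hectare).
P₂O₅: 0.03·a + 0.21·b = 50.71
N: 0.04·a + 0.07·b = 26.2
Eliminate b: (row1) − 0.21/0.07·(row2) → -0.09·a = -27.89, so a = 309.889.
Then b = (26.2 − 0.04·309.889) / 0.07 = 197.206.

309.9 lb product A, 197.2 lb product B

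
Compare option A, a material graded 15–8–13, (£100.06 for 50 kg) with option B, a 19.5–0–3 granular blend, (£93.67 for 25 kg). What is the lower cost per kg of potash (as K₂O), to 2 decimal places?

option A: K₂O per bag = 50 × 13% = 6.5 kg; cost = 100.06 / 6.5 = £15.3938/kg K₂O.
option B: K₂O per bag = 25 × 3% = 0.75 kg; cost = 93.67 / 0.75 = £124.8933/kg K₂O.
option A is cheaper.

£15.39 per kg K₂O (option A)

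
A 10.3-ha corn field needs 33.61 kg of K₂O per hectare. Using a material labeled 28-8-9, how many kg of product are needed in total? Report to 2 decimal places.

Product per hectare = 33.61 / 9% = 373.444 kg.
Total product = 373.444 × 10.3 = 3846.478 kg.

3846.48 kg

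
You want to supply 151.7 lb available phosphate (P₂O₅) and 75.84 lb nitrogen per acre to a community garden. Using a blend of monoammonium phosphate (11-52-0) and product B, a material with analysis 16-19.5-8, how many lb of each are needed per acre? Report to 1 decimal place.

153.6 lb monoammonium phosphate, 368.4 lb product B

With a, b = lb per acre of monoammonium phosphate and product B:
P₂O₅: 0.52·a + 0.195·b = 151.7
N: 0.11·a + 0.16·b = 75.84
From row1: a = (151.7 − 0.195·b) / 0.52.
Into row2: 0.11·(151.7 − 0.195·b)/0.52 + 0.16·b = 75.84 → b = 368.418, a = 153.574.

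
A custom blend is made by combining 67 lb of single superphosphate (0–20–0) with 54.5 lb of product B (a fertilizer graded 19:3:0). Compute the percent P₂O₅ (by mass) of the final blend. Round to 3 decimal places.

Total mass = 67 + 54.5 = 121.5 lb.
P₂O₅ mass = 20%×67 + 3%×54.5 = 15.035 lb.
% P₂O₅ = 15.035 / 121.5 = 12.37449%.

12.374% P₂O₅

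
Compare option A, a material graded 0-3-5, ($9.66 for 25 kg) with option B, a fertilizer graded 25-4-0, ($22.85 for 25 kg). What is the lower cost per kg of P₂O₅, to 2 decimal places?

$12.88 per kg P₂O₅ (option A)

option A: P₂O₅ per bag = 25 × 3% = 0.75 kg; cost = 9.66 / 0.75 = $12.8800/kg P₂O₅.
option B: P₂O₅ per bag = 25 × 4% = 1 kg; cost = 22.85 / 1 = $22.8500/kg P₂O₅.
option A is cheaper.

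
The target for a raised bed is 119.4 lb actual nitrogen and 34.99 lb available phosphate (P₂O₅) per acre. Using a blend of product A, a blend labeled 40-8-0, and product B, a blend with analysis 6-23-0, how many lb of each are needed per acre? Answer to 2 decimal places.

290.86 lb product A, 50.96 lb product B

Per-acre balance (a = product A, b = product B):
N: 0.4·a + 0.06·b = 119.4
P₂O₅: 0.08·a + 0.23·b = 34.99
From row1: a = (119.4 − 0.06·b) / 0.4.
Into row2: 0.08·(119.4 − 0.06·b)/0.4 + 0.23·b = 34.99 → b = 50.9633, a = 290.856.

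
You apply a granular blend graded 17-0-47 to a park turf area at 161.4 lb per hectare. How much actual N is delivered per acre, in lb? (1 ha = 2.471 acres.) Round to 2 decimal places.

nitrogen per hectare = 161.4 × 17% = 27.438 lb.
Convert to per acre: 27.438 × 0.404694 = 11.104 lb.

11.10 lb N per acre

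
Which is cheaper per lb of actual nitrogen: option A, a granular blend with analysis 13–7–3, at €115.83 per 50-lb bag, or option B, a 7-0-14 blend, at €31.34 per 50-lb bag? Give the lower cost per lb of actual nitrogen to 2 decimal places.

€8.95 per lb N (option B)

option A: N per bag = 50 × 13% = 6.5 lb; cost = 115.83 / 6.5 = €17.8200/lb N.
option B: N per bag = 50 × 7% = 3.5 lb; cost = 31.34 / 3.5 = €8.9543/lb N.
option B is cheaper.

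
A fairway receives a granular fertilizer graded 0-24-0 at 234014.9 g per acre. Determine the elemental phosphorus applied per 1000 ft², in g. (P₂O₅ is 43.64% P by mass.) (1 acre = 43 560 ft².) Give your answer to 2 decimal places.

P₂O₅ per acre = 234014.9 × 24% = 56163.6 g.
Elemental P = 56163.6 × 0.4364 = 24509.8 g per acre.
Convert to per 1000 ft²: 24509.8 × 0.0229568 = 562.667 g.

562.67 g P per thousand sq ft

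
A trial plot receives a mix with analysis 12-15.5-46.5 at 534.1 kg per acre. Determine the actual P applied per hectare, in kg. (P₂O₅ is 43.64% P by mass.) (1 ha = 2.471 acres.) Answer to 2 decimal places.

P₂O₅ per acre = 534.1 × 15.5% = 82.7855 kg.
Elemental P = 82.7855 × 0.4364 = 36.1276 kg per acre.
Convert to per hectare: 36.1276 × 2.471 = 89.2713 kg.

89.27 kg P per hectare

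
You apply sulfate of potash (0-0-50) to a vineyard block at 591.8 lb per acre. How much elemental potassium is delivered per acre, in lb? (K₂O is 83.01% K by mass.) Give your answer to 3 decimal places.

K₂O per acre = 591.8 × 50% = 295.9 lb.
Elemental K = 295.9 × 0.8301 = 245.6266 lb per acre.

245.627 lb K per acre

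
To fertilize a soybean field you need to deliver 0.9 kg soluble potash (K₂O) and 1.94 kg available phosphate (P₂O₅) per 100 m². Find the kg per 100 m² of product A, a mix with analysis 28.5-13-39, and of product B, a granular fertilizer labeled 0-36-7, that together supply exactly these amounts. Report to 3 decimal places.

1.433 kg product A, 4.871 kg product B

With a, b = kg per 100 m² of product A and product B:
K₂O: 0.39·a + 0.07·b = 0.9
P₂O₅: 0.13·a + 0.36·b = 1.94
Eliminate b: (row1) − 0.07/0.36·(row2) → 0.364722·a = 0.522778, so a = 1.43336.
Then b = (1.94 − 0.13·1.43336) / 0.36 = 4.87129.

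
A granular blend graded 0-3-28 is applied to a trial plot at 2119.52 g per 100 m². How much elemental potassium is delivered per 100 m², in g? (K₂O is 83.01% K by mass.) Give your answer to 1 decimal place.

492.6 g K per hundred sq m

K₂O per 100 m² = 2119.52 × 28% = 593.466 g.
Elemental K = 593.466 × 0.8301 = 492.636 g per 100 m².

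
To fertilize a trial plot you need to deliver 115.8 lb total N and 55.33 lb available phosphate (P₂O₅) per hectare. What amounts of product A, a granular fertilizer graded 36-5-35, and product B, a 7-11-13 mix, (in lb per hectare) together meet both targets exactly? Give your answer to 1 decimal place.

With a, b = lb per hectare of product A and product B:
N: 0.36·a + 0.07·b = 115.8
P₂O₅: 0.05·a + 0.11·b = 55.33
From row1: a = (115.8 − 0.07·b) / 0.36.
Into row2: 0.05·(115.8 − 0.07·b)/0.36 + 0.11·b = 55.33 → b = 391.38, a = 245.565.

245.6 lb product A, 391.4 lb product B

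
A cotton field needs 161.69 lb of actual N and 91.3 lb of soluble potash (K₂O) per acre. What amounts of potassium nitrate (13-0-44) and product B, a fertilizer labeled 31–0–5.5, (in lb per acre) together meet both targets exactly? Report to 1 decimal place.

Let a = lb of potassium nitrate, b = lb of product B (per acre).
N: 0.13·a + 0.31·b = 161.69
K₂O: 0.44·a + 0.055·b = 91.3
Eliminate b: (row1) − 0.31/0.055·(row2) → -2.35·a = -352.91, so a = 150.174.
Then b = (91.3 − 0.44·150.174) / 0.055 = 458.604.

150.2 lb potassium nitrate, 458.6 lb product B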